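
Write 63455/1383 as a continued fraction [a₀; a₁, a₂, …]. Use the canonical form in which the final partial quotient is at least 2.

63455 ÷ 1383 → quotient 45, remainder 1220
1383 ÷ 1220 → quotient 1, remainder 163
1220 ÷ 163 → quotient 7, remainder 79
163 ÷ 79 → quotient 2, remainder 5
79 ÷ 5 → quotient 15, remainder 4
5 ÷ 4 → quotient 1, remainder 1
4 ÷ 1 → quotient 4, remainder 0

[45; 1, 7, 2, 15, 1, 4]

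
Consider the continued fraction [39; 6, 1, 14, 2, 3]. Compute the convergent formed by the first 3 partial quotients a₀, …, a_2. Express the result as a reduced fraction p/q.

274/7

a_0 = 39: 39/1
a_1 = 6: 235/6
a_2 = 1: 274/7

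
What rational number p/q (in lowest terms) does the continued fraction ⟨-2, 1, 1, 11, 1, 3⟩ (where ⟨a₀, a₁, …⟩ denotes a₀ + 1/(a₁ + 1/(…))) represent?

-145/98

Start with 3.
1 + 1/(3/1) = 1 + 1/3 = 4/3
11 + 1/(4/3) = 11 + 3/4 = 47/4
1 + 1/(47/4) = 1 + 4/47 = 51/47
1 + 1/(51/47) = 1 + 47/51 = 98/51
-2 + 1/(98/51) = -2 + 51/98 = -145/98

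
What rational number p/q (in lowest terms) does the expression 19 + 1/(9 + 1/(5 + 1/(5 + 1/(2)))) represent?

Compute successive convergents:
a_0 = 19: 19/1
a_1 = 9: 172/9
a_2 = 5: 879/46
a_3 = 5: 4567/239
a_4 = 2: 10013/524

10013/524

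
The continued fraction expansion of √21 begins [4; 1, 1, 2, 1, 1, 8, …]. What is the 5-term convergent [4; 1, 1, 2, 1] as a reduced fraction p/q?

Work from the innermost term outward:
Start with 1.
2 + 1/(1/1) = 2 + 1/1 = 3/1
1 + 1/(3/1) = 1 + 1/3 = 4/3
1 + 1/(4/3) = 1 + 3/4 = 7/4
4 + 1/(7/4) = 4 + 4/7 = 32/7

32/7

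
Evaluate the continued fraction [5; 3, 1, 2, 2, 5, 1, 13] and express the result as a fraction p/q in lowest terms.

12183/2312

Compute successive convergents:
a_0 = 5: 5/1
a_1 = 3: 16/3
a_2 = 1: 21/4
a_3 = 2: 58/11
a_4 = 2: 137/26
a_5 = 5: 743/141
a_6 = 1: 880/167
a_7 = 13: 12183/2312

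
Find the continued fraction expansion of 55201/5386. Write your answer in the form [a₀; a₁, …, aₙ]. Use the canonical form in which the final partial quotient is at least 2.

[10; 4, 60, 1, 21]

Run the Euclidean algorithm, recording each quotient:
⌊55201/5386⌋ = 10, remainder 1341
⌊5386/1341⌋ = 4, remainder 22
⌊1341/22⌋ = 60, remainder 21
⌊22/21⌋ = 1, remainder 1
⌊21/1⌋ = 21, remainder 0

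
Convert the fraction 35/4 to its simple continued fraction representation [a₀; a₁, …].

35 ÷ 4 → quotient 8, remainder 3
4 ÷ 3 → quotient 1, remainder 1
3 ÷ 1 → quotient 3, remainder 0

[8; 1, 3]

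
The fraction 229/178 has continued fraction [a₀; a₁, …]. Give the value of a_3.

25

Repeatedly divide and take the remainder:
229 ÷ 178 → quotient 1, remainder 51
178 ÷ 51 → quotient 3, remainder 25
51 ÷ 25 → quotient 2, remainder 1
25 ÷ 1 → quotient 25, remainder 0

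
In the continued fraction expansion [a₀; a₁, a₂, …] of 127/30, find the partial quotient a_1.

Apply division with remainder until the remainder is 0:
127 = 4·30 + 7, so a_0 = 4
30 = 4·7 + 2, so a_1 = 4

4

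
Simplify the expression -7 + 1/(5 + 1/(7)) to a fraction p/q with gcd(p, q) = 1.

Start with 7.
5 + 1/(7/1) = 5 + 1/7 = 36/7
-7 + 1/(36/7) = -7 + 7/36 = -245/36

-245/36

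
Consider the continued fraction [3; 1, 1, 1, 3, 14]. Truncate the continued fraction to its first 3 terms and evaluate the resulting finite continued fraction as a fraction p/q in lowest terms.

Starting at the tail and folding back:
Start with 1.
1 + 1/(1/1) = 1 + 1/1 = 2/1
3 + 1/(2/1) = 3 + 1/2 = 7/2

7/2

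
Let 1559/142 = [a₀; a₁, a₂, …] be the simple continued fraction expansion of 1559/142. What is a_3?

3

1559 ÷ 142 → quotient 10, remainder 139
142 ÷ 139 → quotient 1, remainder 3
139 ÷ 3 → quotient 46, remainder 1
3 ÷ 1 → quotient 3, remainder 0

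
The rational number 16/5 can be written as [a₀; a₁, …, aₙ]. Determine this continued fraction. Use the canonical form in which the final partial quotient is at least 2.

⌊16/5⌋ = 3, remainder 1
⌊5/1⌋ = 5, remainder 0

[3; 5]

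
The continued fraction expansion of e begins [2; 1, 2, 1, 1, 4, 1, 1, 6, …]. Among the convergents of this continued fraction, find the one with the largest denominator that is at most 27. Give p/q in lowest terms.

List convergents until the denominator exceeds the bound:
a_0 = 2: 2/1  (≤ bound)
a_1 = 1: 3/1  (≤ bound)
a_2 = 2: 8/3  (≤ bound)
a_3 = 1: 11/4  (≤ bound)
a_4 = 1: 19/7  (≤ bound)
a_5 = 4: 87/32  (> 27, stop)

19/7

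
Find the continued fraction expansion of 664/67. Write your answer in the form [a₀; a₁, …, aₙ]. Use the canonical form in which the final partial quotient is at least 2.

664 = 9·67 + 61, so a_0 = 9
67 = 1·61 + 6, so a_1 = 1
61 = 10·6 + 1, so a_2 = 10
6 = 6·1 + 0, so a_3 = 6

[9; 1, 10, 6]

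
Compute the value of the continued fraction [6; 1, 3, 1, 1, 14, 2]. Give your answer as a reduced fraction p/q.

Start with 2.
14 + 1/(2/1) = 14 + 1/2 = 29/2
1 + 1/(29/2) = 1 + 2/29 = 31/29
1 + 1/(31/29) = 1 + 29/31 = 60/31
3 + 1/(60/31) = 3 + 31/60 = 211/60
1 + 1/(211/60) = 1 + 60/211 = 271/211
6 + 1/(271/211) = 6 + 211/271 = 1837/271

1837/271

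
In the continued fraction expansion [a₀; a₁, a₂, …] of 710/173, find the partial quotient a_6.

3

710 ÷ 173 → quotient 4, remainder 18
173 ÷ 18 → quotient 9, remainder 11
18 ÷ 11 → quotient 1, remainder 7
11 ÷ 7 → quotient 1, remainder 4
7 ÷ 4 → quotient 1, remainder 3
4 ÷ 3 → quotient 1, remainder 1
3 ÷ 1 → quotient 3, remainder 0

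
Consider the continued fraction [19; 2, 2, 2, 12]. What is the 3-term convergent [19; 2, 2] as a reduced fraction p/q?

97/5

a_0 = 19: 19/1
a_1 = 2: 39/2
a_2 = 2: 97/5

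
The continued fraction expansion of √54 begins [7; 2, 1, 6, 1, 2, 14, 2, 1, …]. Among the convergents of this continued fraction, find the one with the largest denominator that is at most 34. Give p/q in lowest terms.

169/23

a_0 = 7: 7/1  (≤ bound)
a_1 = 2: 15/2  (≤ bound)
a_2 = 1: 22/3  (≤ bound)
a_3 = 6: 147/20  (≤ bound)
a_4 = 1: 169/23  (≤ bound)
a_5 = 2: 485/66  (> 34, stop)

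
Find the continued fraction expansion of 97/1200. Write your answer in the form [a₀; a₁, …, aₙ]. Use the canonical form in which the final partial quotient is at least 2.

[0; 12, 2, 1, 2, 3, 1, 2]

97 ÷ 1200 → quotient 0, remainder 97
1200 ÷ 97 → quotient 12, remainder 36
97 ÷ 36 → quotient 2, remainder 25
36 ÷ 25 → quotient 1, remainder 11
25 ÷ 11 → quotient 2, remainder 3
11 ÷ 3 → quotient 3, remainder 2
3 ÷ 2 → quotient 1, remainder 1
2 ÷ 1 → quotient 2, remainder 0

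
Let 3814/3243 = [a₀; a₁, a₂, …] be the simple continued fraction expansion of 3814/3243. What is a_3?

Run the Euclidean algorithm, recording each quotient:
3814 = 1·3243 + 571, so a_0 = 1
3243 = 5·571 + 388, so a_1 = 5
571 = 1·388 + 183, so a_2 = 1
388 = 2·183 + 22, so a_3 = 2

2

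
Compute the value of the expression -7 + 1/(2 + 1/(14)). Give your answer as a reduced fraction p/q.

-189/29

Starting at the tail and folding back:
Start with 14.
2 + 1/(14/1) = 2 + 1/14 = 29/14
-7 + 1/(29/14) = -7 + 14/29 = -189/29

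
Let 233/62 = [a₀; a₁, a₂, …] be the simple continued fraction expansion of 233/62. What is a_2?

⌊233/62⌋ = 3, remainder 47
⌊62/47⌋ = 1, remainder 15
⌊47/15⌋ = 3, remainder 2

3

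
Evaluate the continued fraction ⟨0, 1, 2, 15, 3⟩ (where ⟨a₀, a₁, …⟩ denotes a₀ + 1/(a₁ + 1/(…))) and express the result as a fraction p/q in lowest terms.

Build up convergents one term at a time:
a_0 = 0: 0/1
a_1 = 1: 1/1
a_2 = 2: 2/3
a_3 = 15: 31/46
a_4 = 3: 95/141

95/141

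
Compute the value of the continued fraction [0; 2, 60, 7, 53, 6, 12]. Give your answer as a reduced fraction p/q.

Start with 12.
6 + 1/(12/1) = 6 + 1/12 = 73/12
53 + 1/(73/12) = 53 + 12/73 = 3881/73
7 + 1/(3881/73) = 7 + 73/3881 = 27240/3881
60 + 1/(27240/3881) = 60 + 3881/27240 = 1638281/27240
2 + 1/(1638281/27240) = 2 + 27240/1638281 = 3303802/1638281
0 + 1/(3303802/1638281) = 0 + 1638281/3303802 = 1638281/3303802

1638281/3303802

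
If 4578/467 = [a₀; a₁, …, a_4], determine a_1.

1

Run the Euclidean algorithm, recording each quotient:
4578 = 9·467 + 375, so a_0 = 9
467 = 1·375 + 92, so a_1 = 1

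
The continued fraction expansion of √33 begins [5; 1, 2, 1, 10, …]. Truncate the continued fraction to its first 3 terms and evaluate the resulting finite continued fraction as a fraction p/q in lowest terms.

Collapse the nested fraction from the inside out:
Start with 2.
1 + 1/(2/1) = 1 + 1/2 = 3/2
5 + 1/(3/2) = 5 + 2/3 = 17/3

17/3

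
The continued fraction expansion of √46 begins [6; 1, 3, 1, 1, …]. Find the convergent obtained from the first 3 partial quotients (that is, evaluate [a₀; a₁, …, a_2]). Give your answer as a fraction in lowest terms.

27/4

Work from the innermost term outward:
Start with 3.
1 + 1/(3/1) = 1 + 1/3 = 4/3
6 + 1/(4/3) = 6 + 3/4 = 27/4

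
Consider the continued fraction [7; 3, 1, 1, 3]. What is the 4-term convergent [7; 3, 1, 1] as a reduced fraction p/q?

Start with 1.
1 + 1/(1/1) = 1 + 1/1 = 2/1
3 + 1/(2/1) = 3 + 1/2 = 7/2
7 + 1/(7/2) = 7 + 2/7 = 51/7

51/7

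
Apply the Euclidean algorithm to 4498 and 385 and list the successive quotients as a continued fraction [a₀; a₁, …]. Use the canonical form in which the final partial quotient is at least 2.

4498 = 11·385 + 263, so a_0 = 11
385 = 1·263 + 122, so a_1 = 1
263 = 2·122 + 19, so a_2 = 2
122 = 6·19 + 8, so a_3 = 6
19 = 2·8 + 3, so a_4 = 2
8 = 2·3 + 2, so a_5 = 2
3 = 1·2 + 1, so a_6 = 1
2 = 2·1 + 0, so a_7 = 2

[11; 1, 2, 6, 2, 2, 1, 2]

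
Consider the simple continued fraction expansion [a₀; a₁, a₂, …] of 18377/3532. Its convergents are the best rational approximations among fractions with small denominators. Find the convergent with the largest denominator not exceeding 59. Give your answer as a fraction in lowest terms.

a_0 = 5: 5/1  (≤ bound)
a_1 = 4: 21/4  (≤ bound)
a_2 = 1: 26/5  (≤ bound)
a_3 = 12: 333/64  (> 59, stop)

26/5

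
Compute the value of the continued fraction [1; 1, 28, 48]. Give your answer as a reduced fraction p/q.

2738/1393

Starting at the tail and folding back:
Start with 48.
28 + 1/(48/1) = 28 + 1/48 = 1345/48
1 + 1/(1345/48) = 1 + 48/1345 = 1393/1345
1 + 1/(1393/1345) = 1 + 1345/1393 = 2738/1393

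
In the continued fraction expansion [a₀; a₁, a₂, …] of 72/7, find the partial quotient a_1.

72 ÷ 7 → quotient 10, remainder 2
7 ÷ 2 → quotient 3, remainder 1

3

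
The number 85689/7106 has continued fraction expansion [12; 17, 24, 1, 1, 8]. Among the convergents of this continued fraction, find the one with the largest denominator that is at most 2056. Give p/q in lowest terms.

a_0 = 12: 12/1  (≤ bound)
a_1 = 17: 205/17  (≤ bound)
a_2 = 24: 4932/409  (≤ bound)
a_3 = 1: 5137/426  (≤ bound)
a_4 = 1: 10069/835  (≤ bound)
a_5 = 8: 85689/7106  (> 2056, stop)

10069/835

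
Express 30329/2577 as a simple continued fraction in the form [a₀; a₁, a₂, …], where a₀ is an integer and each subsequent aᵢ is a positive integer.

[11; 1, 3, 3, 49, 4]

30329 ÷ 2577 → quotient 11, remainder 1982
2577 ÷ 1982 → quotient 1, remainder 595
1982 ÷ 595 → quotient 3, remainder 197
595 ÷ 197 → quotient 3, remainder 4
197 ÷ 4 → quotient 49, remainder 1
4 ÷ 1 → quotient 4, remainder 0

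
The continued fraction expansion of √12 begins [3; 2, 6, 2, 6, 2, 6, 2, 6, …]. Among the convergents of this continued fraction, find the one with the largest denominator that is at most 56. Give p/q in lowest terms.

97/28

List convergents until the denominator exceeds the bound:
a_0 = 3: 3/1  (≤ bound)
a_1 = 2: 7/2  (≤ bound)
a_2 = 6: 45/13  (≤ bound)
a_3 = 2: 97/28  (≤ bound)
a_4 = 6: 627/181  (> 56, stop)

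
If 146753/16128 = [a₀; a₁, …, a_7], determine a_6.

⌊146753/16128⌋ = 9, remainder 1601
⌊16128/1601⌋ = 10, remainder 118
⌊1601/118⌋ = 13, remainder 67
⌊118/67⌋ = 1, remainder 51
⌊67/51⌋ = 1, remainder 16
⌊51/16⌋ = 3, remainder 3
⌊16/3⌋ = 5, remainder 1

5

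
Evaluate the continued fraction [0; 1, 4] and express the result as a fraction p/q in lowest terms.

a_0 = 0: 0/1
a_1 = 1: 1/1
a_2 = 4: 4/5

4/5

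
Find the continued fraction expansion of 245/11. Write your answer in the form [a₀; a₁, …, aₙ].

[22; 3, 1, 2]

245 ÷ 11 → quotient 22, remainder 3
11 ÷ 3 → quotient 3, remainder 2
3 ÷ 2 → quotient 1, remainder 1
2 ÷ 1 → quotient 2, remainder 0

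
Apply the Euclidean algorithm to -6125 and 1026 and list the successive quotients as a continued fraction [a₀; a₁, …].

[-6; 33, 10, 3]

Run the Euclidean algorithm, recording each quotient:
-6125 = -6·1026 + 31, so a_0 = -6
1026 = 33·31 + 3, so a_1 = 33
31 = 10·3 + 1, so a_2 = 10
3 = 3·1 + 0, so a_3 = 3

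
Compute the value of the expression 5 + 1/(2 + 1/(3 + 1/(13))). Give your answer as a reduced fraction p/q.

505/93

Start with 13.
3 + 1/(13/1) = 3 + 1/13 = 40/13
2 + 1/(40/13) = 2 + 13/40 = 93/40
5 + 1/(93/40) = 5 + 40/93 = 505/93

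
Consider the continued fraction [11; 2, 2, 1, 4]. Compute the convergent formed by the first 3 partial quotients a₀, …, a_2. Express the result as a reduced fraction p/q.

57/5

Use the convergent recurrence hₖ = aₖ·hₖ₋₁ + hₖ₋₂ (and likewise for the denominators kₖ):
a_0 = 11: 11/1
a_1 = 2: 23/2
a_2 = 2: 57/5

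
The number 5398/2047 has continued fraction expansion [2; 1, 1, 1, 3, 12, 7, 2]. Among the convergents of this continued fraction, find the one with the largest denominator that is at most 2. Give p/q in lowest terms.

5/2

a_0 = 2: 2/1  (≤ bound)
a_1 = 1: 3/1  (≤ bound)
a_2 = 1: 5/2  (≤ bound)
a_3 = 1: 8/3  (> 2, stop)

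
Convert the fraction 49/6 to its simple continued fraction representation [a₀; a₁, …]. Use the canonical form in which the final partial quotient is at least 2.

[8; 6]

⌊49/6⌋ = 8, remainder 1
⌊6/1⌋ = 6, remainder 0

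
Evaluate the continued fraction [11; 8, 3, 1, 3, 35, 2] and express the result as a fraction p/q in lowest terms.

98643/8870

Starting at the tail and folding back:
Start with 2.
35 + 1/(2/1) = 35 + 1/2 = 71/2
3 + 1/(71/2) = 3 + 2/71 = 215/71
1 + 1/(215/71) = 1 + 71/215 = 286/215
3 + 1/(286/215) = 3 + 215/286 = 1073/286
8 + 1/(1073/286) = 8 + 286/1073 = 8870/1073
11 + 1/(8870/1073) = 11 + 1073/8870 = 98643/8870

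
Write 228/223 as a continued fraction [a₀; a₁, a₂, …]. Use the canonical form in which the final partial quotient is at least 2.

[1; 44, 1, 1, 2]

Repeatedly divide and take the remainder:
⌊228/223⌋ = 1, remainder 5
⌊223/5⌋ = 44, remainder 3
⌊5/3⌋ = 1, remainder 2
⌊3/2⌋ = 1, remainder 1
⌊2/1⌋ = 2, remainder 0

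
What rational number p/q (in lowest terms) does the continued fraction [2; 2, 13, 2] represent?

Collapse the nested fraction from the inside out:
Start with 2.
13 + 1/(2/1) = 13 + 1/2 = 27/2
2 + 1/(27/2) = 2 + 2/27 = 56/27
2 + 1/(56/27) = 2 + 27/56 = 139/56

139/56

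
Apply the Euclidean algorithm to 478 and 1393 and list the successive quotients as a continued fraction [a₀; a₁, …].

Run the Euclidean algorithm, recording each quotient:
478 = 0·1393 + 478, so a_0 = 0
1393 = 2·478 + 437, so a_1 = 2
478 = 1·437 + 41, so a_2 = 1
437 = 10·41 + 27, so a_3 = 10
41 = 1·27 + 14, so a_4 = 1
27 = 1·14 + 13, so a_5 = 1
14 = 1·13 + 1, so a_6 = 1
13 = 13·1 + 0, so a_7 = 13

[0; 2, 1, 10, 1, 1, 1, 13]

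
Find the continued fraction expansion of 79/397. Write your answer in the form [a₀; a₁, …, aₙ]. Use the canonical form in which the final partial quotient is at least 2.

[0; 5, 39, 2]

79 ÷ 397 → quotient 0, remainder 79
397 ÷ 79 → quotient 5, remainder 2
79 ÷ 2 → quotient 39, remainder 1
2 ÷ 1 → quotient 2, remainder 0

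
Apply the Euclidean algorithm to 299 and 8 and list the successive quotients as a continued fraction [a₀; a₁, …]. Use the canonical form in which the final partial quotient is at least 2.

299 = 37·8 + 3, so a_0 = 37
8 = 2·3 + 2, so a_1 = 2
3 = 1·2 + 1, so a_2 = 1
2 = 2·1 + 0, so a_3 = 2

[37; 2, 1, 2]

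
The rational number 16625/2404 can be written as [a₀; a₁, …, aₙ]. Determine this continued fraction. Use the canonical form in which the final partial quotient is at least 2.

Apply division with remainder until the remainder is 0:
16625 ÷ 2404 → quotient 6, remainder 2201
2404 ÷ 2201 → quotient 1, remainder 203
2201 ÷ 203 → quotient 10, remainder 171
203 ÷ 171 → quotient 1, remainder 32
171 ÷ 32 → quotient 5, remainder 11
32 ÷ 11 → quotient 2, remainder 10
11 ÷ 10 → quotient 1, remainder 1
10 ÷ 1 → quotient 10, remainder 0

[6; 1, 10, 1, 5, 2, 1, 10]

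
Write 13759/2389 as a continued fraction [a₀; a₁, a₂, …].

13759 = 5·2389 + 1814, so a_0 = 5
2389 = 1·1814 + 575, so a_1 = 1
1814 = 3·575 + 89, so a_2 = 3
575 = 6·89 + 41, so a_3 = 6
89 = 2·41 + 7, so a_4 = 2
41 = 5·7 + 6, so a_5 = 5
7 = 1·6 + 1, so a_6 = 1
6 = 6·1 + 0, so a_7 = 6

[5; 1, 3, 6, 2, 5, 1, 6]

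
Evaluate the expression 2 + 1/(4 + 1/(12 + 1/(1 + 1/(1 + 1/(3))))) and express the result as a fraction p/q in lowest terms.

Start with 3.
1 + 1/(3/1) = 1 + 1/3 = 4/3
1 + 1/(4/3) = 1 + 3/4 = 7/4
12 + 1/(7/4) = 12 + 4/7 = 88/7
4 + 1/(88/7) = 4 + 7/88 = 359/88
2 + 1/(359/88) = 2 + 88/359 = 806/359

806/359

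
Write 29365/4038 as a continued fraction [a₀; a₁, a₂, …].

[7; 3, 1, 2, 14, 3, 8]

Repeatedly divide and take the remainder:
29365 = 7·4038 + 1099, so a_0 = 7
4038 = 3·1099 + 741, so a_1 = 3
1099 = 1·741 + 358, so a_2 = 1
741 = 2·358 + 25, so a_3 = 2
358 = 14·25 + 8, so a_4 = 14
25 = 3·8 + 1, so a_5 = 3
8 = 8·1 + 0, so a_6 = 8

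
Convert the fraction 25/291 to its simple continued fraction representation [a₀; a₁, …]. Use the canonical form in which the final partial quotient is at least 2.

[0; 11, 1, 1, 1, 3, 2]

Run the Euclidean algorithm, recording each quotient:
25 = 0·291 + 25, so a_0 = 0
291 = 11·25 + 16, so a_1 = 11
25 = 1·16 + 9, so a_2 = 1
16 = 1·9 + 7, so a_3 = 1
9 = 1·7 + 2, so a_4 = 1
7 = 3·2 + 1, so a_5 = 3
2 = 2·1 + 0, so a_6 = 2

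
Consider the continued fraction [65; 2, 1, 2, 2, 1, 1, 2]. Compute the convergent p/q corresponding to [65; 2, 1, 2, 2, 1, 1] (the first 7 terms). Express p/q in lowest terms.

3007/46

a_0 = 65: 65/1
a_1 = 2: 131/2
a_2 = 1: 196/3
a_3 = 2: 523/8
a_4 = 2: 1242/19
a_5 = 1: 1765/27
a_6 = 1: 3007/46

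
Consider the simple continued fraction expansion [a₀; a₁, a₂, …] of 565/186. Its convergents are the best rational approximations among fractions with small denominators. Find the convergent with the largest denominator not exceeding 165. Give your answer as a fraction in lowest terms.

List convergents until the denominator exceeds the bound:
a_0 = 3: 3/1  (≤ bound)
a_1 = 26: 79/26  (≤ bound)
a_2 = 1: 82/27  (≤ bound)
a_3 = 1: 161/53  (≤ bound)
a_4 = 3: 565/186  (> 165, stop)

161/53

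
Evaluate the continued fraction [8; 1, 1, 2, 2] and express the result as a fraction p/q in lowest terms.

103/12

Starting at the tail and folding back:
Start with 2.
2 + 1/(2/1) = 2 + 1/2 = 5/2
1 + 1/(5/2) = 1 + 2/5 = 7/5
1 + 1/(7/5) = 1 + 5/7 = 12/7
8 + 1/(12/7) = 8 + 7/12 = 103/12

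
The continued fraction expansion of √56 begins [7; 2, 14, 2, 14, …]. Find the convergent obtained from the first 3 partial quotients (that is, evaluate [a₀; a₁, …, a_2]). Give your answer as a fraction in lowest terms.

217/29

a_0 = 7: 7/1
a_1 = 2: 15/2
a_2 = 14: 217/29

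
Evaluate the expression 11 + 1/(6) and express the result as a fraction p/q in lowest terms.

Collapse the nested fraction from the inside out:
Start with 6.
11 + 1/(6/1) = 11 + 1/6 = 67/6

67/6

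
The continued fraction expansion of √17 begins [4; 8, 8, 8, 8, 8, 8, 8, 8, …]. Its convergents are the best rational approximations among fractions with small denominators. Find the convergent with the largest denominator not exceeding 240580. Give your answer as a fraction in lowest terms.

a_0 = 4: 4/1  (≤ bound)
a_1 = 8: 33/8  (≤ bound)
a_2 = 8: 268/65  (≤ bound)
a_3 = 8: 2177/528  (≤ bound)
a_4 = 8: 17684/4289  (≤ bound)
a_5 = 8: 143649/34840  (≤ bound)
a_6 = 8: 1166876/283009  (> 240580, stop)

143649/34840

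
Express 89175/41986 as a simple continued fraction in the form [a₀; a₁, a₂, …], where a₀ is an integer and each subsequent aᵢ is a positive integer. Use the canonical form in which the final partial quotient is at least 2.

Run the Euclidean algorithm, recording each quotient:
89175 = 2·41986 + 5203, so a_0 = 2
41986 = 8·5203 + 362, so a_1 = 8
5203 = 14·362 + 135, so a_2 = 14
362 = 2·135 + 92, so a_3 = 2
135 = 1·92 + 43, so a_4 = 1
92 = 2·43 + 6, so a_5 = 2
43 = 7·6 + 1, so a_6 = 7
6 = 6·1 + 0, so a_7 = 6

[2; 8, 14, 2, 1, 2, 7, 6]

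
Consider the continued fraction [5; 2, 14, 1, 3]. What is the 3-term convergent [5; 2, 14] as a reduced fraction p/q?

159/29

Use the convergent recurrence hₖ = aₖ·hₖ₋₁ + hₖ₋₂ (and likewise for the denominators kₖ):
a_0 = 5: 5/1
a_1 = 2: 11/2
a_2 = 14: 159/29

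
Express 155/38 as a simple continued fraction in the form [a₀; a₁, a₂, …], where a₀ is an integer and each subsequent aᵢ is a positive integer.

[4; 12, 1, 2]

155 ÷ 38 → quotient 4, remainder 3
38 ÷ 3 → quotient 12, remainder 2
3 ÷ 2 → quotient 1, remainder 1
2 ÷ 1 → quotient 2, remainder 0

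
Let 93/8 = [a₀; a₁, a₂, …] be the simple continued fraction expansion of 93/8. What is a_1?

Apply division with remainder until the remainder is 0:
93 = 11·8 + 5, so a_0 = 11
8 = 1·5 + 3, so a_1 = 1

1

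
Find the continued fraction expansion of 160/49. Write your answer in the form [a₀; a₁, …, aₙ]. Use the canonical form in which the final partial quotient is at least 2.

160 = 3·49 + 13, so a_0 = 3
49 = 3·13 + 10, so a_1 = 3
13 = 1·10 + 3, so a_2 = 1
10 = 3·3 + 1, so a_3 = 3
3 = 3·1 + 0, so a_4 = 3

[3; 3, 1, 3, 3]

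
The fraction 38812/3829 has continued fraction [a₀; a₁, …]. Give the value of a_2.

2

38812 ÷ 3829 → quotient 10, remainder 522
3829 ÷ 522 → quotient 7, remainder 175
522 ÷ 175 → quotient 2, remainder 172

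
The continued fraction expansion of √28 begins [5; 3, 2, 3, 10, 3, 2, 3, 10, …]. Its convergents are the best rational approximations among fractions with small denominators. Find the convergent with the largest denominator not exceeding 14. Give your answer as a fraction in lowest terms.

37/7

a_0 = 5: 5/1  (≤ bound)
a_1 = 3: 16/3  (≤ bound)
a_2 = 2: 37/7  (≤ bound)
a_3 = 3: 127/24  (> 14, stop)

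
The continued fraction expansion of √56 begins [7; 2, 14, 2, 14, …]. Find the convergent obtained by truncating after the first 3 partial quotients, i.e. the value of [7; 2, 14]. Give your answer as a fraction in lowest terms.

217/29

a_0 = 7: 7/1
a_1 = 2: 15/2
a_2 = 14: 217/29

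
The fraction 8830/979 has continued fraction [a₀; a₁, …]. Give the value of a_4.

9

8830 ÷ 979 → quotient 9, remainder 19
979 ÷ 19 → quotient 51, remainder 10
19 ÷ 10 → quotient 1, remainder 9
10 ÷ 9 → quotient 1, remainder 1
9 ÷ 1 → quotient 9, remainder 0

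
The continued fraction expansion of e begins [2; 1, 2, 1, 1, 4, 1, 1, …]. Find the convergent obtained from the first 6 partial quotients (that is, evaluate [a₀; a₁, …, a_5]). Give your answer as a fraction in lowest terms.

87/32

Work from the innermost term outward:
Start with 4.
1 + 1/(4/1) = 1 + 1/4 = 5/4
1 + 1/(5/4) = 1 + 4/5 = 9/5
2 + 1/(9/5) = 2 + 5/9 = 23/9
1 + 1/(23/9) = 1 + 9/23 = 32/23
2 + 1/(32/23) = 2 + 23/32 = 87/32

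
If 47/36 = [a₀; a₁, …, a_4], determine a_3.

1

Repeatedly divide and take the remainder:
⌊47/36⌋ = 1, remainder 11
⌊36/11⌋ = 3, remainder 3
⌊11/3⌋ = 3, remainder 2
⌊3/2⌋ = 1, remainder 1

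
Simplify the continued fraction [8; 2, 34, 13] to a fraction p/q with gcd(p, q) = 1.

Starting at the tail and folding back:
Start with 13.
34 + 1/(13/1) = 34 + 1/13 = 443/13
2 + 1/(443/13) = 2 + 13/443 = 899/443
8 + 1/(899/443) = 8 + 443/899 = 7635/899

7635/899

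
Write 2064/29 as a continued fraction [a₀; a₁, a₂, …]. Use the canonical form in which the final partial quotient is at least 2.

[71; 5, 1, 4]

Apply division with remainder until the remainder is 0:
2064 ÷ 29 → quotient 71, remainder 5
29 ÷ 5 → quotient 5, remainder 4
5 ÷ 4 → quotient 1, remainder 1
4 ÷ 1 → quotient 4, remainder 0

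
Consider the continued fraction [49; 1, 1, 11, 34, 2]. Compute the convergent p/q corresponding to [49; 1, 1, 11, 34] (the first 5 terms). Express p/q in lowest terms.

Start with 34.
11 + 1/(34/1) = 11 + 1/34 = 375/34
1 + 1/(375/34) = 1 + 34/375 = 409/375
1 + 1/(409/375) = 1 + 375/409 = 784/409
49 + 1/(784/409) = 49 + 409/784 = 38825/784

38825/784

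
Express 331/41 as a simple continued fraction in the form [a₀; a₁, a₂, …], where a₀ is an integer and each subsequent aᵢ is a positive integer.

Repeatedly divide and take the remainder:
331 ÷ 41 → quotient 8, remainder 3
41 ÷ 3 → quotient 13, remainder 2
3 ÷ 2 → quotient 1, remainder 1
2 ÷ 1 → quotient 2, remainder 0

[8; 13, 1, 2]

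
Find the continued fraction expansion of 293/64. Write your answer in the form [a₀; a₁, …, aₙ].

[4; 1, 1, 2, 1, 2, 3]

⌊293/64⌋ = 4, remainder 37
⌊64/37⌋ = 1, remainder 27
⌊37/27⌋ = 1, remainder 10
⌊27/10⌋ = 2, remainder 7
⌊10/7⌋ = 1, remainder 3
⌊7/3⌋ = 2, remainder 1
⌊3/1⌋ = 3, remainder 0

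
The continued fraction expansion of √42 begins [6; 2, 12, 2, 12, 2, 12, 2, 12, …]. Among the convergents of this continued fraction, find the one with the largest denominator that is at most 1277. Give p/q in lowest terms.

List convergents until the denominator exceeds the bound:
a_0 = 6: 6/1  (≤ bound)
a_1 = 2: 13/2  (≤ bound)
a_2 = 12: 162/25  (≤ bound)
a_3 = 2: 337/52  (≤ bound)
a_4 = 12: 4206/649  (≤ bound)
a_5 = 2: 8749/1350  (> 1277, stop)

4206/649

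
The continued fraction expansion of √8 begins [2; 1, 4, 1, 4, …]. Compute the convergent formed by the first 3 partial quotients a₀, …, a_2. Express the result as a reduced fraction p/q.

Collapse the nested fraction from the inside out:
Start with 4.
1 + 1/(4/1) = 1 + 1/4 = 5/4
2 + 1/(5/4) = 2 + 4/5 = 14/5

14/5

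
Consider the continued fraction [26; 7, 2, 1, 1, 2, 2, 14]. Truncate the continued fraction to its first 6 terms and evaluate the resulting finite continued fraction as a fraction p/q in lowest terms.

Compute successive convergents:
a_0 = 26: 26/1
a_1 = 7: 183/7
a_2 = 2: 392/15
a_3 = 1: 575/22
a_4 = 1: 967/37
a_5 = 2: 2509/96

2509/96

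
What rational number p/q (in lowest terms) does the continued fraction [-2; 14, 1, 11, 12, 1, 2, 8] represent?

a_0 = -2: -2/1
a_1 = 14: -27/14
a_2 = 1: -29/15
a_3 = 11: -346/179
a_4 = 12: -4181/2163
a_5 = 1: -4527/2342
a_6 = 2: -13235/6847
a_7 = 8: -110407/57118

-110407/57118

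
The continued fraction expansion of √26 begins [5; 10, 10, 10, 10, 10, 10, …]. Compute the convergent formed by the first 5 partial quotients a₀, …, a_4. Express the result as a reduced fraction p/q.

Start with 10.
10 + 1/(10/1) = 10 + 1/10 = 101/10
10 + 1/(101/10) = 10 + 10/101 = 1020/101
10 + 1/(1020/101) = 10 + 101/1020 = 10301/1020
5 + 1/(10301/1020) = 5 + 1020/10301 = 52525/10301

52525/10301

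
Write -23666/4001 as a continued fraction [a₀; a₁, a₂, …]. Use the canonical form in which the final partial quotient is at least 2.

-23666 ÷ 4001 → quotient -6, remainder 340
4001 ÷ 340 → quotient 11, remainder 261
340 ÷ 261 → quotient 1, remainder 79
261 ÷ 79 → quotient 3, remainder 24
79 ÷ 24 → quotient 3, remainder 7
24 ÷ 7 → quotient 3, remainder 3
7 ÷ 3 → quotient 2, remainder 1
3 ÷ 1 → quotient 3, remainder 0

[-6; 11, 1, 3, 3, 3, 2, 3]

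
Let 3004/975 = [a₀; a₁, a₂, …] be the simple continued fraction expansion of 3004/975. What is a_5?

3004 ÷ 975 → quotient 3, remainder 79
975 ÷ 79 → quotient 12, remainder 27
79 ÷ 27 → quotient 2, remainder 25
27 ÷ 25 → quotient 1, remainder 2
25 ÷ 2 → quotient 12, remainder 1
2 ÷ 1 → quotient 2, remainder 0

2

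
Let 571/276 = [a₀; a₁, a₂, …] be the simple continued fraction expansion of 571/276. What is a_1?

571 ÷ 276 → quotient 2, remainder 19
276 ÷ 19 → quotient 14, remainder 10

14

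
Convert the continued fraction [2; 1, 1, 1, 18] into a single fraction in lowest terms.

149/56

a_0 = 2: 2/1
a_1 = 1: 3/1
a_2 = 1: 5/2
a_3 = 1: 8/3
a_4 = 18: 149/56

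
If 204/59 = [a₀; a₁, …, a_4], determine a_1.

2

⌊204/59⌋ = 3, remainder 27
⌊59/27⌋ = 2, remainder 5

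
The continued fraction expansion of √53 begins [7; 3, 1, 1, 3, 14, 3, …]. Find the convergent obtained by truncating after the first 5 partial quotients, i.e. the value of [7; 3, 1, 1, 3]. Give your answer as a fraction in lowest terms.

a_0 = 7: 7/1
a_1 = 3: 22/3
a_2 = 1: 29/4
a_3 = 1: 51/7
a_4 = 3: 182/25

182/25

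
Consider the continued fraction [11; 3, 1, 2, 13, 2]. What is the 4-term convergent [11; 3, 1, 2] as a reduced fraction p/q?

Collapse the nested fraction from the inside out:
Start with 2.
1 + 1/(2/1) = 1 + 1/2 = 3/2
3 + 1/(3/2) = 3 + 2/3 = 11/3
11 + 1/(11/3) = 11 + 3/11 = 124/11

124/11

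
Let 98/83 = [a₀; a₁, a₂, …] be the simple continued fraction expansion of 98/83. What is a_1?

98 = 1·83 + 15, so a_0 = 1
83 = 5·15 + 8, so a_1 = 5

5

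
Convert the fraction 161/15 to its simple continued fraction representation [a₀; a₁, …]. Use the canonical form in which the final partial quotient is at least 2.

161 ÷ 15 → quotient 10, remainder 11
15 ÷ 11 → quotient 1, remainder 4
11 ÷ 4 → quotient 2, remainder 3
4 ÷ 3 → quotient 1, remainder 1
3 ÷ 1 → quotient 3, remainder 0

[10; 1, 2, 1, 3]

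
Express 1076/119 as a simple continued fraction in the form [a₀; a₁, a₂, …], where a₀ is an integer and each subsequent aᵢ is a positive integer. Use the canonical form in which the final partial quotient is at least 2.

1076 = 9·119 + 5, so a_0 = 9
119 = 23·5 + 4, so a_1 = 23
5 = 1·4 + 1, so a_2 = 1
4 = 4·1 + 0, so a_3 = 4

[9; 23, 1, 4]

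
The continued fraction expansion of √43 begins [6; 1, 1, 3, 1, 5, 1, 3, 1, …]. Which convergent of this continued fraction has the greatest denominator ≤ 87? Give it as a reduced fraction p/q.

400/61

List convergents until the denominator exceeds the bound:
a_0 = 6: 6/1  (≤ bound)
a_1 = 1: 7/1  (≤ bound)
a_2 = 1: 13/2  (≤ bound)
a_3 = 3: 46/7  (≤ bound)
a_4 = 1: 59/9  (≤ bound)
a_5 = 5: 341/52  (≤ bound)
a_6 = 1: 400/61  (≤ bound)
a_7 = 3: 1541/235  (> 87, stop)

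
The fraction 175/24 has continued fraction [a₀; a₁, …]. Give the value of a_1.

Run the Euclidean algorithm, recording each quotient:
175 = 7·24 + 7, so a_0 = 7
24 = 3·7 + 3, so a_1 = 3

3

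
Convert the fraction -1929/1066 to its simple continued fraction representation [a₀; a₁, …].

[-2; 5, 3, 1, 50]

Apply division with remainder until the remainder is 0:
-1929 ÷ 1066 → quotient -2, remainder 203
1066 ÷ 203 → quotient 5, remainder 51
203 ÷ 51 → quotient 3, remainder 50
51 ÷ 50 → quotient 1, remainder 1
50 ÷ 1 → quotient 50, remainder 0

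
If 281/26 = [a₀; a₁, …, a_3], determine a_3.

5

⌊281/26⌋ = 10, remainder 21
⌊26/21⌋ = 1, remainder 5
⌊21/5⌋ = 4, remainder 1
⌊5/1⌋ = 5, remainder 0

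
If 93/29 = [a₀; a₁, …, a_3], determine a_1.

Repeatedly divide and take the remainder:
⌊93/29⌋ = 3, remainder 6
⌊29/6⌋ = 4, remainder 5

4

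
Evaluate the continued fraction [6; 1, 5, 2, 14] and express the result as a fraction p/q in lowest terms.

Start with 14.
2 + 1/(14/1) = 2 + 1/14 = 29/14
5 + 1/(29/14) = 5 + 14/29 = 159/29
1 + 1/(159/29) = 1 + 29/159 = 188/159
6 + 1/(188/159) = 6 + 159/188 = 1287/188

1287/188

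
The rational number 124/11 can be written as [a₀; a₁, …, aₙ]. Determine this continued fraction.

[11; 3, 1, 2]

Repeatedly divide and take the remainder:
⌊124/11⌋ = 11, remainder 3
⌊11/3⌋ = 3, remainder 2
⌊3/2⌋ = 1, remainder 1
⌊2/1⌋ = 2, remainder 0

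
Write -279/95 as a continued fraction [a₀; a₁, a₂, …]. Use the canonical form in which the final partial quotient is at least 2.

[-3; 15, 1, 5]

Repeatedly divide and take the remainder:
⌊-279/95⌋ = -3, remainder 6
⌊95/6⌋ = 15, remainder 5
⌊6/5⌋ = 1, remainder 1
⌊5/1⌋ = 5, remainder 0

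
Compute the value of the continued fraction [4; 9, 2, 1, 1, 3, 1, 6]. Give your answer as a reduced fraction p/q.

Start with 6.
1 + 1/(6/1) = 1 + 1/6 = 7/6
3 + 1/(7/6) = 3 + 6/7 = 27/7
1 + 1/(27/7) = 1 + 7/27 = 34/27
1 + 1/(34/27) = 1 + 27/34 = 61/34
2 + 1/(61/34) = 2 + 34/61 = 156/61
9 + 1/(156/61) = 9 + 61/156 = 1465/156
4 + 1/(1465/156) = 4 + 156/1465 = 6016/1465

6016/1465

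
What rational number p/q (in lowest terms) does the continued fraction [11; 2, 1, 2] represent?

Start with 2.
1 + 1/(2/1) = 1 + 1/2 = 3/2
2 + 1/(3/2) = 2 + 2/3 = 8/3
11 + 1/(8/3) = 11 + 3/8 = 91/8

91/8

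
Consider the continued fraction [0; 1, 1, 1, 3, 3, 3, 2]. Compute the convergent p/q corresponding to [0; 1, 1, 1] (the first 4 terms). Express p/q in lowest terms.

Use the convergent recurrence hₖ = aₖ·hₖ₋₁ + hₖ₋₂ (and likewise for the denominators kₖ):
a_0 = 0: 0/1
a_1 = 1: 1/1
a_2 = 1: 1/2
a_3 = 1: 2/3

2/3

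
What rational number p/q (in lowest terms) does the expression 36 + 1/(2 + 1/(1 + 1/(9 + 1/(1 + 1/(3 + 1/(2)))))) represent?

Build up convergents one term at a time:
a_0 = 36: 36/1
a_1 = 2: 73/2
a_2 = 1: 109/3
a_3 = 9: 1054/29
a_4 = 1: 1163/32
a_5 = 3: 4543/125
a_6 = 2: 10249/282

10249/282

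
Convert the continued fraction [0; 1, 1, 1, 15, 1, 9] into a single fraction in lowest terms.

a_0 = 0: 0/1
a_1 = 1: 1/1
a_2 = 1: 1/2
a_3 = 1: 2/3
a_4 = 15: 31/47
a_5 = 1: 33/50
a_6 = 9: 328/497

328/497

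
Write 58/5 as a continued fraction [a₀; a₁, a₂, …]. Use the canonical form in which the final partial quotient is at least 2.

[11; 1, 1, 2]

Run the Euclidean algorithm, recording each quotient:
⌊58/5⌋ = 11, remainder 3
⌊5/3⌋ = 1, remainder 2
⌊3/2⌋ = 1, remainder 1
⌊2/1⌋ = 2, remainder 0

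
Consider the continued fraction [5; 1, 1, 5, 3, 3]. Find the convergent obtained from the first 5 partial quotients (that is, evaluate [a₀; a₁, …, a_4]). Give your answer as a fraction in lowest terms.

Work from the innermost term outward:
Start with 3.
5 + 1/(3/1) = 5 + 1/3 = 16/3
1 + 1/(16/3) = 1 + 3/16 = 19/16
1 + 1/(19/16) = 1 + 16/19 = 35/19
5 + 1/(35/19) = 5 + 19/35 = 194/35

194/35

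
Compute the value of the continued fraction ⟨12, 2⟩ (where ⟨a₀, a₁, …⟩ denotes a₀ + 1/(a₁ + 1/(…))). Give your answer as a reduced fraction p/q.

25/2

Start with 2.
12 + 1/(2/1) = 12 + 1/2 = 25/2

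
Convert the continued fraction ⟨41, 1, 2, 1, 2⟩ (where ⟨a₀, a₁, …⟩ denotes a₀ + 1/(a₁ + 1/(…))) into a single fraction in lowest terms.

Collapse the nested fraction from the inside out:
Start with 2.
1 + 1/(2/1) = 1 + 1/2 = 3/2
2 + 1/(3/2) = 2 + 2/3 = 8/3
1 + 1/(8/3) = 1 + 3/8 = 11/8
41 + 1/(11/8) = 41 + 8/11 = 459/11

459/11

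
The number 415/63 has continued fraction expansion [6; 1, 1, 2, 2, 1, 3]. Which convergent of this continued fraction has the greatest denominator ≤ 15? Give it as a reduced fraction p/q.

List convergents until the denominator exceeds the bound:
a_0 = 6: 6/1  (≤ bound)
a_1 = 1: 7/1  (≤ bound)
a_2 = 1: 13/2  (≤ bound)
a_3 = 2: 33/5  (≤ bound)
a_4 = 2: 79/12  (≤ bound)
a_5 = 1: 112/17  (> 15, stop)

79/12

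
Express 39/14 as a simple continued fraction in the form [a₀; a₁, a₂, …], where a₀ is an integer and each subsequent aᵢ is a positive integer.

39 = 2·14 + 11, so a_0 = 2
14 = 1·11 + 3, so a_1 = 1
11 = 3·3 + 2, so a_2 = 3
3 = 1·2 + 1, so a_3 = 1
2 = 2·1 + 0, so a_4 = 2

[2; 1, 3, 1, 2]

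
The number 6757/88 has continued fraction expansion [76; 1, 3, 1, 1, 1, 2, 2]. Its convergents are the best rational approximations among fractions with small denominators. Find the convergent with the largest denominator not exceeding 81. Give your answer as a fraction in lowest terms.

2841/37

List convergents until the denominator exceeds the bound:
a_0 = 76: 76/1  (≤ bound)
a_1 = 1: 77/1  (≤ bound)
a_2 = 3: 307/4  (≤ bound)
a_3 = 1: 384/5  (≤ bound)
a_4 = 1: 691/9  (≤ bound)
a_5 = 1: 1075/14  (≤ bound)
a_6 = 2: 2841/37  (≤ bound)
a_7 = 2: 6757/88  (> 81, stop)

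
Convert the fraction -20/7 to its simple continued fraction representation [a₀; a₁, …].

-20 = -3·7 + 1, so a_0 = -3
7 = 7·1 + 0, so a_1 = 7

[-3; 7]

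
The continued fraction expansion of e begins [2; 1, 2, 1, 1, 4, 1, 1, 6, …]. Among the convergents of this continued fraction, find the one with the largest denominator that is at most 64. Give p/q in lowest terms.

a_0 = 2: 2/1  (≤ bound)
a_1 = 1: 3/1  (≤ bound)
a_2 = 2: 8/3  (≤ bound)
a_3 = 1: 11/4  (≤ bound)
a_4 = 1: 19/7  (≤ bound)
a_5 = 4: 87/32  (≤ bound)
a_6 = 1: 106/39  (≤ bound)
a_7 = 1: 193/71  (> 64, stop)

106/39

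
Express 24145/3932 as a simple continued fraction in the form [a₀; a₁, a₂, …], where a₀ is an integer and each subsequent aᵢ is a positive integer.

24145 = 6·3932 + 553, so a_0 = 6
3932 = 7·553 + 61, so a_1 = 7
553 = 9·61 + 4, so a_2 = 9
61 = 15·4 + 1, so a_3 = 15
4 = 4·1 + 0, so a_4 = 4

[6; 7, 9, 15, 4]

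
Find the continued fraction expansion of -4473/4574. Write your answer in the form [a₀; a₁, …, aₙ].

Apply division with remainder until the remainder is 0:
-4473 = -1·4574 + 101, so a_0 = -1
4574 = 45·101 + 29, so a_1 = 45
101 = 3·29 + 14, so a_2 = 3
29 = 2·14 + 1, so a_3 = 2
14 = 14·1 + 0, so a_4 = 14

[-1; 45, 3, 2, 14]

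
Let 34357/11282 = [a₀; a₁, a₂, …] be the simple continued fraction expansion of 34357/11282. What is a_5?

34357 ÷ 11282 → quotient 3, remainder 511
11282 ÷ 511 → quotient 22, remainder 40
511 ÷ 40 → quotient 12, remainder 31
40 ÷ 31 → quotient 1, remainder 9
31 ÷ 9 → quotient 3, remainder 4
9 ÷ 4 → quotient 2, remainder 1

2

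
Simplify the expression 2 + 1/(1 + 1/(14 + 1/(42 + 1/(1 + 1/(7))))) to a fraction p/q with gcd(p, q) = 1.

15116/5153

Work from the innermost term outward:
Start with 7.
1 + 1/(7/1) = 1 + 1/7 = 8/7
42 + 1/(8/7) = 42 + 7/8 = 343/8
14 + 1/(343/8) = 14 + 8/343 = 4810/343
1 + 1/(4810/343) = 1 + 343/4810 = 5153/4810
2 + 1/(5153/4810) = 2 + 4810/5153 = 15116/5153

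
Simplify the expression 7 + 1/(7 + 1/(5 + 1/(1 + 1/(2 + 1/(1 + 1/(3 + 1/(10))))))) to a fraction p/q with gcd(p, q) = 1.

a_0 = 7: 7/1
a_1 = 7: 50/7
a_2 = 5: 257/36
a_3 = 1: 307/43
a_4 = 2: 871/122
a_5 = 1: 1178/165
a_6 = 3: 4405/617
a_7 = 10: 45228/6335

45228/6335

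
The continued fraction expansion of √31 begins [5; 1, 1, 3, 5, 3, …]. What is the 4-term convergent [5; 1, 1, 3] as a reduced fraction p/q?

a_0 = 5: 5/1
a_1 = 1: 6/1
a_2 = 1: 11/2
a_3 = 3: 39/7

39/7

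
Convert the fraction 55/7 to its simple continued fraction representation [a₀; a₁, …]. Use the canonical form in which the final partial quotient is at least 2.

Run the Euclidean algorithm, recording each quotient:
55 ÷ 7 → quotient 7, remainder 6
7 ÷ 6 → quotient 1, remainder 1
6 ÷ 1 → quotient 6, remainder 0

[7; 1, 6]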